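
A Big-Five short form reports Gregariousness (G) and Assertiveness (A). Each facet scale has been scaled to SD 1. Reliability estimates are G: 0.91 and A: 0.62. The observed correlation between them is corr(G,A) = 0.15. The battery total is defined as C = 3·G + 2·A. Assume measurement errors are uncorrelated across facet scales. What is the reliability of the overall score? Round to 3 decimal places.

0.843

Var(C) = 3² + 2² + 2·[6·0.15] = 13 + 1.8 = 14.8.
With uncorrelated errors the cross-covariances are all true-score covariance, so they carry over unchanged; only the diagonal terms shrink to ρᵢσᵢ².
True-score variance = [3²·0.91 + 2²·0.62] + 1.8 = 10.67 + 1.8 = 12.47.
Reliability = 12.47 / 14.8 = 0.843.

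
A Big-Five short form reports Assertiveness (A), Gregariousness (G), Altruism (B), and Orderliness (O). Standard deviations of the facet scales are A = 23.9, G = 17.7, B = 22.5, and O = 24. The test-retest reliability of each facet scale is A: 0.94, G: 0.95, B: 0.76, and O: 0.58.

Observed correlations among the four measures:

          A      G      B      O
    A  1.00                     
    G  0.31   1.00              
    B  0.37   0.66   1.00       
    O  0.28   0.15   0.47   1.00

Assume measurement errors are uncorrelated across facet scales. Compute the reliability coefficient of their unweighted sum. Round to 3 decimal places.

0.899

Var(A+G+B+O) = 23.9² + 17.7² + 22.5² + 24² + 2·[23.9·17.7·0.31 + 23.9·22.5·0.37 + 23.9·24·0.28 + 17.7·22.5·0.66 + 17.7·24·0.15 + 22.5·24·0.47] = 1966.75 + 2142.16 = 4108.91.
With uncorrelated errors the cross-covariances are all true-score covariance, so they carry over unchanged; only the diagonal terms shrink to ρᵢσᵢ².
True-score variance = [23.9²·0.94 + 17.7²·0.95 + 22.5²·0.76 + 24²·0.58] + 2142.16 = 1553.39 + 2142.16 = 3695.55.
Reliability = 3695.55 / 4108.91 = 0.899.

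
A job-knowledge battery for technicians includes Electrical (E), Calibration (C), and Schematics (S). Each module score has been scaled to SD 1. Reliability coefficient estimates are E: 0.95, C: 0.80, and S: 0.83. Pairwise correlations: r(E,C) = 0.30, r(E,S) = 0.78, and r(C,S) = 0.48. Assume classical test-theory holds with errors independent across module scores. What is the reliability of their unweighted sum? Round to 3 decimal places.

0.931

Var(E+C+S) = 3 + 2·[0.30 + 0.78 + 0.48] = 3 + 3.12 = 6.12.
With uncorrelated errors the cross-covariances are all true-score covariance, so they carry over unchanged; only the diagonal terms shrink to ρᵢσᵢ².
True-score variance = [0.95 + 0.80 + 0.83] + 3.12 = 2.58 + 3.12 = 5.7.
Reliability = 5.7 / 6.12 = 0.931.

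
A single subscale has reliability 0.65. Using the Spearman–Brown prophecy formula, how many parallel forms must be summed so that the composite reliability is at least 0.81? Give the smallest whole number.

3

k ≥ ρ*(1−ρ₁)/(ρ₁(1−ρ*)) = 0.81·0.35 / (0.65·0.19) = 2.296.
Smallest integer k = 3.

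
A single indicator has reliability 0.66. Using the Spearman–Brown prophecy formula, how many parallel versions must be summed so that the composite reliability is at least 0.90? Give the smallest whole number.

5

k ≥ ρ*(1−ρ₁)/(ρ₁(1−ρ*)) = 0.90·0.34 / (0.66·0.10) = 4.636.
Smallest integer k = 5.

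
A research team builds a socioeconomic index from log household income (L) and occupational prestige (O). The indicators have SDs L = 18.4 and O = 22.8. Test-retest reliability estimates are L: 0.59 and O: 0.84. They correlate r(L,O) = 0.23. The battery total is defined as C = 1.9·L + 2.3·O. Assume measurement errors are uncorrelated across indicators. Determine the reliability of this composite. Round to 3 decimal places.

0.805

Var(C) = 1.9²·18.4² + 2.3²·22.8² + 2·[4.37·18.4·22.8·0.23] = 3972.16 + 843.319 = 4815.47.
Because errors are independent across components, Cov(Tᵢ,Tⱼ) = Cov(Xᵢ,Xⱼ); the off-diagonal part of the true-score variance is the same as above.
True-score variance = [1.9²·18.4²·0.59 + 2.3²·22.8²·0.84] + 843.319 = 3031.06 + 843.319 = 3874.38.
Reliability = 3874.38 / 4815.47 = 0.805.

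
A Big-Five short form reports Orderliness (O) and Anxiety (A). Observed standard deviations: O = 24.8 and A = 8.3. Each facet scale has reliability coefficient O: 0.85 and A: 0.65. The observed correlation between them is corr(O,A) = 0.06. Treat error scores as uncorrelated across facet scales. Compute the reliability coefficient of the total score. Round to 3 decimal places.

0.836

Var(O+A) = 24.8² + 8.3² + 2·[24.8·8.3·0.06] = 683.93 + 24.7008 = 708.631.
Under uncorrelated errors the observed covariances equal the true-score covariances, so only the own-variance terms attenuate.
True-score variance = [24.8²·0.85 + 8.3²·0.65] + 24.7008 = 567.563 + 24.7008 = 592.263.
Reliability = 592.263 / 708.631 = 0.836.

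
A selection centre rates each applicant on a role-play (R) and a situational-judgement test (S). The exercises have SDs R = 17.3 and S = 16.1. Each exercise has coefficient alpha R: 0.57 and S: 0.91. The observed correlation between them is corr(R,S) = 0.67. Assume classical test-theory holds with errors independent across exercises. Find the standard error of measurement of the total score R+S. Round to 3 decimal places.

12.330

Var(total) = 558.5 + 373.23 = 931.73.
True-score variance = 406.476 + 373.23 = 779.707, so reliability = 0.8368.
Error variance = 931.73 − 779.707 = 152.024; SEM = √152.024 = 12.330.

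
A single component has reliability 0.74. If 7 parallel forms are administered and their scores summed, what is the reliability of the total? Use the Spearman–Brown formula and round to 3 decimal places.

0.952

ρ_k = kρ / (1 + (k−1)ρ) = 7·0.74 / (1 + 6·0.74) = 5.180 / 5.440 = 0.952.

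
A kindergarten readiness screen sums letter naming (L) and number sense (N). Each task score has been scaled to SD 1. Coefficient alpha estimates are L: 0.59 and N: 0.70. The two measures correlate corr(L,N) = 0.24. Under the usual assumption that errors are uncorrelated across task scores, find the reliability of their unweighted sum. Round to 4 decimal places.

0.7137

Var(L+N) = 2 + 2·[0.24] = 2 + 0.48 = 2.48.
Under uncorrelated errors the observed covariances equal the true-score covariances, so only the own-variance terms attenuate.
True-score variance = [0.59 + 0.70] + 0.48 = 1.29 + 0.48 = 1.77.
Reliability = 1.77 / 2.48 = 0.7137.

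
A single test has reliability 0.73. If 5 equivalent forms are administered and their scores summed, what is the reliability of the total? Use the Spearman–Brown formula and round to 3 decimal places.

0.931

ρ_k = kρ / (1 + (k−1)ρ) = 5·0.73 / (1 + 4·0.73) = 3.650 / 3.920 = 0.931.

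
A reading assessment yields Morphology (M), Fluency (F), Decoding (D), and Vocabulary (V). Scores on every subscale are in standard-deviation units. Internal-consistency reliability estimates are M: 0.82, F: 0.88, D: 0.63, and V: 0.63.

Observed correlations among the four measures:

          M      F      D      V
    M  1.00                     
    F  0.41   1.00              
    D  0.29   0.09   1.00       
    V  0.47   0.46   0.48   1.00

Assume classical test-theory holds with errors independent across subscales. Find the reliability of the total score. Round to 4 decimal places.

Var(M+F+D+V) = 4 + 2·[0.41 + 0.29 + 0.47 + 0.09 + 0.46 + 0.48] = 4 + 4.4 = 8.4.
Because errors are independent across components, Cov(Tᵢ,Tⱼ) = Cov(Xᵢ,Xⱼ); the off-diagonal part of the true-score variance is the same as above.
True-score variance = [0.82 + 0.88 + 0.63 + 0.63] + 4.4 = 2.96 + 4.4 = 7.36.
Reliability = 7.36 / 8.4 = 0.8762.

0.8762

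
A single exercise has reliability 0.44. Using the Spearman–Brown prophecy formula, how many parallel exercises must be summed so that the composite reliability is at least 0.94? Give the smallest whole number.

k ≥ ρ*(1−ρ₁)/(ρ₁(1−ρ*)) = 0.94·0.56 / (0.44·0.06) = 19.939.
Smallest integer k = 20.

20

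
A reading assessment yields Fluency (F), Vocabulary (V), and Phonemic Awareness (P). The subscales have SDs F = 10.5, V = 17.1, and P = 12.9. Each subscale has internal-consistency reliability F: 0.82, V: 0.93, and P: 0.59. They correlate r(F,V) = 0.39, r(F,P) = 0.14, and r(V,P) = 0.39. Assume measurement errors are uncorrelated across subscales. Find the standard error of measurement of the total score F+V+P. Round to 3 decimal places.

10.418

Var(total) = 569.07 + 350.035 = 919.105.
True-score variance = 460.528 + 350.035 = 810.563, so reliability = 0.8819.
Error variance = 919.105 − 810.563 = 108.542; SEM = √108.542 = 10.418.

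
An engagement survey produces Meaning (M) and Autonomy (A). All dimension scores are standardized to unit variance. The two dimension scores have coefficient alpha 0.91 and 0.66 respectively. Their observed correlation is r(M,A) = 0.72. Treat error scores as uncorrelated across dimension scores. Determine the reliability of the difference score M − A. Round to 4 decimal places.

0.2321

Var(M−A) = 1 + 1 − 2·0.72 = 2 − 1.44 = 0.56.
Under uncorrelated errors the observed covariances equal the true-score covariances, so only the own-variance terms attenuate.
True-score variance = [0.91 + 0.66] − 1.44 = 1.57 − 1.44 = 0.13.
Reliability = 0.13 / 0.56 = 0.2321.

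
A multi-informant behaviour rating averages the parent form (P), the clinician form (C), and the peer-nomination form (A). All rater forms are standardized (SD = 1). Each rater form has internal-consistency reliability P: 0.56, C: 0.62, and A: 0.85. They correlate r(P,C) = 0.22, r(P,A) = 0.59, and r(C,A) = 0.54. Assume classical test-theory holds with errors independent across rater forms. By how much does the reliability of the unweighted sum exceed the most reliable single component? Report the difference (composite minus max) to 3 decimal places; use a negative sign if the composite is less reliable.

Var(sum) = 3 + 2.7 = 5.7; true-score variance = 2.03 + 2.7 = 4.73; composite reliability = 0.8298.
Max component reliability = 0.8500.
Difference = 0.8298 − 0.8500 = -0.020.

-0.020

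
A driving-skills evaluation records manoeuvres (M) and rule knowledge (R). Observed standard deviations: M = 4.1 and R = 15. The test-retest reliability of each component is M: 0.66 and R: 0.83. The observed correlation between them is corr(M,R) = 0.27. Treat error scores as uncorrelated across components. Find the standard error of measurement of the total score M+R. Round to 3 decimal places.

6.631

Var(total) = 241.81 + 33.21 = 275.02.
True-score variance = 197.845 + 33.21 = 231.055, so reliability = 0.8401.
Error variance = 275.02 − 231.055 = 43.9654; SEM = √43.9654 = 6.631.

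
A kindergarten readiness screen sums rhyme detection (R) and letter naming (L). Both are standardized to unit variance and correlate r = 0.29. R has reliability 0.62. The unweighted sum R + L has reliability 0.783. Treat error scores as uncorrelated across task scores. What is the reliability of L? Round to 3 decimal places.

0.820

Var(R+L) = 2 + 2·0.29 = 2.580.
True-score variance = ρ_R + ρ_L + 2·0.29, so 0.783 = (0.62 + ρ_L + 0.58) / 2.580.
ρ_L = 0.783·2.580 − 0.62 − 0.58 = 0.820.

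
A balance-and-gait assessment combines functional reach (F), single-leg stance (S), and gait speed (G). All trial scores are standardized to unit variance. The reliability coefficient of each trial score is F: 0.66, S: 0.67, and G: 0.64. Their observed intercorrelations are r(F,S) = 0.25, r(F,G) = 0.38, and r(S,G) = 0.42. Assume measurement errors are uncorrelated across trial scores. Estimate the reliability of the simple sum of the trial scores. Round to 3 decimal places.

0.798

Var(F+S+G) = 3 + 2·[0.25 + 0.38 + 0.42] = 3 + 2.1 = 5.1.
Because errors are independent across components, Cov(Tᵢ,Tⱼ) = Cov(Xᵢ,Xⱼ); the off-diagonal part of the true-score variance is the same as above.
True-score variance = [0.66 + 0.67 + 0.64] + 2.1 = 1.97 + 2.1 = 4.07.
Reliability = 4.07 / 5.1 = 0.798.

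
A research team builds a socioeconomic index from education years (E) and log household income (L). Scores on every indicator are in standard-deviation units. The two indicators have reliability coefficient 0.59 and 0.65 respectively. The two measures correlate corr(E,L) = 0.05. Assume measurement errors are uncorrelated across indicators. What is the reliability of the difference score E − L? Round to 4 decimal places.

Var(E−L) = 1 + 1 − 2·0.05 = 2 − 0.1 = 1.9.
Because errors are independent across components, Cov(Tᵢ,Tⱼ) = Cov(Xᵢ,Xⱼ); the off-diagonal part of the true-score variance is the same as above.
True-score variance = [0.59 + 0.65] − 0.1 = 1.24 − 0.1 = 1.14.
Reliability = 1.14 / 1.9 = 0.6000.

0.6000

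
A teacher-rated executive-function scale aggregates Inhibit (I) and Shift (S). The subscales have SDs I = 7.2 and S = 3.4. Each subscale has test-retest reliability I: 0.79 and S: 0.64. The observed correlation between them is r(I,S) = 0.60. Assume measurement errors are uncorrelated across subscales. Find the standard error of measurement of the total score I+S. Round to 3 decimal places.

Var(total) = 63.4 + 29.376 = 92.776.
True-score variance = 48.352 + 29.376 = 77.728, so reliability = 0.8378.
Error variance = 92.776 − 77.728 = 15.048; SEM = √15.048 = 3.879.

3.879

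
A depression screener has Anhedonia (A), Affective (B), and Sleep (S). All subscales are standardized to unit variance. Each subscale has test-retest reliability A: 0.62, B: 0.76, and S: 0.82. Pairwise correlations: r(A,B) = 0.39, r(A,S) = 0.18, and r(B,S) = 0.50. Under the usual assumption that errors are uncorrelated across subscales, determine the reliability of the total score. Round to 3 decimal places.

0.844

Var(A+B+S) = 3 + 2·[0.39 + 0.18 + 0.50] = 3 + 2.14 = 5.14.
Under uncorrelated errors the observed covariances equal the true-score covariances, so only the own-variance terms attenuate.
True-score variance = [0.62 + 0.76 + 0.82] + 2.14 = 2.2 + 2.14 = 4.34.
Reliability = 4.34 / 5.14 = 0.844.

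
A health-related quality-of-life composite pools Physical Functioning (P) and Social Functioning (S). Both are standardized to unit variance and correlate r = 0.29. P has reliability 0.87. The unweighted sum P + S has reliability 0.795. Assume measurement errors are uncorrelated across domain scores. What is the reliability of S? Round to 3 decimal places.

Var(P+S) = 2 + 2·0.29 = 2.580.
True-score variance = ρ_P + ρ_S + 2·0.29, so 0.795 = (0.87 + ρ_S + 0.58) / 2.580.
ρ_S = 0.795·2.580 − 0.87 − 0.58 = 0.601.

0.601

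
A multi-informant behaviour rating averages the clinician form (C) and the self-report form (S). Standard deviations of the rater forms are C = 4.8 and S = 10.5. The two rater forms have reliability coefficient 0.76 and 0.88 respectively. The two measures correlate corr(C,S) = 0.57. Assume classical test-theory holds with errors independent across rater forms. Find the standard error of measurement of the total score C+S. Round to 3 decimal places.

Var(total) = 133.29 + 57.456 = 190.746.
True-score variance = 114.53 + 57.456 = 171.986, so reliability = 0.9017.
Error variance = 190.746 − 171.986 = 18.7596; SEM = √18.7596 = 4.331.

4.331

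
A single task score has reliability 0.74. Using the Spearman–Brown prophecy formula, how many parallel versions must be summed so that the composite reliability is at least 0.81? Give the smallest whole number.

k ≥ ρ*(1−ρ₁)/(ρ₁(1−ρ*)) = 0.81·0.26 / (0.74·0.19) = 1.498.
Smallest integer k = 2.

2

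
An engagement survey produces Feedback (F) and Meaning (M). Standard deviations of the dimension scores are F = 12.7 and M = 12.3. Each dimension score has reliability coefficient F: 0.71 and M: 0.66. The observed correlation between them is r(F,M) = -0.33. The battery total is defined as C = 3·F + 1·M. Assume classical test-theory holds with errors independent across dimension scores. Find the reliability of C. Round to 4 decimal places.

Var(C) = 3²·12.7² + 12.3² + 2·[3·12.7·12.3·(-0.33)] = 1602.9 − 309.296 = 1293.6.
Because errors are independent across components, Cov(Tᵢ,Tⱼ) = Cov(Xᵢ,Xⱼ); the off-diagonal part of the true-score variance is the same as above.
True-score variance = [3²·12.7²·0.71 + 12.3²·0.66] − 309.296 = 1130.49 − 309.296 = 821.199.
Reliability = 821.199 / 1293.6 = 0.6348.

0.6348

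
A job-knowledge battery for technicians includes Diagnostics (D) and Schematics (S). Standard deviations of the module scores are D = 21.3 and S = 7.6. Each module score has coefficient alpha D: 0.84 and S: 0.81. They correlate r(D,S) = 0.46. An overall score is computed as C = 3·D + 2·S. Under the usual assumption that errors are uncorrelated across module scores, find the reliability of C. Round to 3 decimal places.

Var(C) = 3²·21.3² + 2²·7.6² + 2·[6·21.3·7.6·0.46] = 4314.25 + 893.578 = 5207.83.
With uncorrelated errors the cross-covariances are all true-score covariance, so they carry over unchanged; only the diagonal terms shrink to ρᵢσᵢ².
True-score variance = [3²·21.3²·0.84 + 2²·7.6²·0.81] + 893.578 = 3617.04 + 893.578 = 4510.62.
Reliability = 4510.62 / 5207.83 = 0.866.

0.866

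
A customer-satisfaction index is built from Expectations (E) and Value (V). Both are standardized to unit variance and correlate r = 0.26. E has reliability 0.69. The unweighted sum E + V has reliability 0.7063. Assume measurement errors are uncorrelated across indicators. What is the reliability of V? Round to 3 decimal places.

0.570

Var(E+V) = 2 + 2·0.26 = 2.520.
True-score variance = ρ_E + ρ_V + 2·0.26, so 0.7063 = (0.69 + ρ_V + 0.52) / 2.520.
ρ_V = 0.7063·2.520 − 0.69 − 0.52 = 0.570.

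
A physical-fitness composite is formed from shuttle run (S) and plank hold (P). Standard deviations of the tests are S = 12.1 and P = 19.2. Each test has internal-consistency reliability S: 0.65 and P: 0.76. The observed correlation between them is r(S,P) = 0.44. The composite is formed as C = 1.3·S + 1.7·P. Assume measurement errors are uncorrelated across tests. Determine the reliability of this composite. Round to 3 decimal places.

0.806

Var(C) = 1.3²·12.1² + 1.7²·19.2² + 2·[2.21·12.1·19.2·0.44] = 1312.8 + 451.816 = 1764.62.
Because errors are independent across components, Cov(Tᵢ,Tⱼ) = Cov(Xᵢ,Xⱼ); the off-diagonal part of the true-score variance is the same as above.
True-score variance = [1.3²·12.1²·0.65 + 1.7²·19.2²·0.76] + 451.816 = 970.512 + 451.816 = 1422.33.
Reliability = 1422.33 / 1764.62 = 0.806.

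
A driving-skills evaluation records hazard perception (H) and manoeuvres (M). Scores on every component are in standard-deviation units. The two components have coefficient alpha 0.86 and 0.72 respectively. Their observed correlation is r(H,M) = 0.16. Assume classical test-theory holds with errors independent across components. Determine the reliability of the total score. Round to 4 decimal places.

Var(H+M) = 2 + 2·[0.16] = 2 + 0.32 = 2.32.
Because errors are independent across components, Cov(Tᵢ,Tⱼ) = Cov(Xᵢ,Xⱼ); the off-diagonal part of the true-score variance is the same as above.
True-score variance = [0.86 + 0.72] + 0.32 = 1.58 + 0.32 = 1.9.
Reliability = 1.9 / 2.32 = 0.8190.

0.8190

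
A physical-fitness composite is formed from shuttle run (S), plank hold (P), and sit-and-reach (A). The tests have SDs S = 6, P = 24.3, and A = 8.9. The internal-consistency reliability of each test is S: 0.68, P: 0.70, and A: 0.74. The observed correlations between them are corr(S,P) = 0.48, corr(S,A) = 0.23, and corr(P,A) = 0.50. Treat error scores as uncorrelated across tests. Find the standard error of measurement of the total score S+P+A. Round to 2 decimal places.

Var(total) = 705.7 + 380.802 = 1086.5.
True-score variance = 496.438 + 380.802 = 877.24, so reliability = 0.8074.
Error variance = 1086.5 − 877.24 = 209.262; SEM = √209.262 = 14.47.

14.47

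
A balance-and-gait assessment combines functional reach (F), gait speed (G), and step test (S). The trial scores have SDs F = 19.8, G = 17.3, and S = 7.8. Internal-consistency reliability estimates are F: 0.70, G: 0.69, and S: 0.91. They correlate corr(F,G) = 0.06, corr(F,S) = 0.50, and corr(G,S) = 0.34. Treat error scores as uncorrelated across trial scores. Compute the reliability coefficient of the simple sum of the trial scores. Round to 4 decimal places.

Var(F+G+S) = 19.8² + 17.3² + 7.8² + 2·[19.8·17.3·0.06 + 19.8·7.8·0.50 + 17.3·7.8·0.34] = 752.17 + 287.304 = 1039.47.
Under uncorrelated errors the observed covariances equal the true-score covariances, so only the own-variance terms attenuate.
True-score variance = [19.8²·0.70 + 17.3²·0.69 + 7.8²·0.91] + 287.304 = 536.303 + 287.304 = 823.607.
Reliability = 823.607 / 1039.47 = 0.7923.

0.7923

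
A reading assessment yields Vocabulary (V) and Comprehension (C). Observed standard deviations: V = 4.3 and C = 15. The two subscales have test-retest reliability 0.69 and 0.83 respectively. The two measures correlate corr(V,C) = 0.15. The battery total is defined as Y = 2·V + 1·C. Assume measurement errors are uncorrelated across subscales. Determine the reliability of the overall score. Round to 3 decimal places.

0.819

Var(Y) = 2²·4.3² + 15² + 2·[2·4.3·15·0.15] = 298.96 + 38.7 = 337.66.
With uncorrelated errors the cross-covariances are all true-score covariance, so they carry over unchanged; only the diagonal terms shrink to ρᵢσᵢ².
True-score variance = [2²·4.3²·0.69 + 15²·0.83] + 38.7 = 237.782 + 38.7 = 276.482.
Reliability = 276.482 / 337.66 = 0.819.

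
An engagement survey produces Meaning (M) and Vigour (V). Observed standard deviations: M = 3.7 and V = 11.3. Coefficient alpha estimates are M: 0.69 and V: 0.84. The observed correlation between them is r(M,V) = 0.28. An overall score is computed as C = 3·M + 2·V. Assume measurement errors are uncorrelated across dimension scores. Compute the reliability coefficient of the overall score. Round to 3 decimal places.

Var(C) = 3²·3.7² + 2²·11.3² + 2·[6·3.7·11.3·0.28] = 633.97 + 140.482 = 774.452.
Under uncorrelated errors the observed covariances equal the true-score covariances, so only the own-variance terms attenuate.
True-score variance = [3²·3.7²·0.69 + 2²·11.3²·0.84] + 140.482 = 514.053 + 140.482 = 654.535.
Reliability = 654.535 / 774.452 = 0.845.

0.845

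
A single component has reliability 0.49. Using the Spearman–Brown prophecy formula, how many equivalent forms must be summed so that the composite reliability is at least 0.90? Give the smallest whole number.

10

k ≥ ρ*(1−ρ₁)/(ρ₁(1−ρ*)) = 0.90·0.51 / (0.49·0.10) = 9.367.
Smallest integer k = 10.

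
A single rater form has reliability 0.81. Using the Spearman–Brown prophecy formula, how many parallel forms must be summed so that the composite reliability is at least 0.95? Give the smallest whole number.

5

k ≥ ρ*(1−ρ₁)/(ρ₁(1−ρ*)) = 0.95·0.19 / (0.81·0.05) = 4.457.
Smallest integer k = 5.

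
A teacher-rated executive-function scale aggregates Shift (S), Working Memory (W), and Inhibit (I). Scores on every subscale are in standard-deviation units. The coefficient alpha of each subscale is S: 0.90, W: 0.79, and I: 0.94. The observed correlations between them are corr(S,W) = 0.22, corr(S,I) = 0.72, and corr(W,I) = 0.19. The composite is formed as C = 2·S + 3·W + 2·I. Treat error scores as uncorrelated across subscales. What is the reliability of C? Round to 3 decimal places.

Var(C) = 2² + 3² + 2² + 2·[6·0.22 + 4·0.72 + 6·0.19] = 17 + 10.68 = 27.68.
With uncorrelated errors the cross-covariances are all true-score covariance, so they carry over unchanged; only the diagonal terms shrink to ρᵢσᵢ².
True-score variance = [2²·0.90 + 3²·0.79 + 2²·0.94] + 10.68 = 14.47 + 10.68 = 25.15.
Reliability = 25.15 / 27.68 = 0.909.

0.909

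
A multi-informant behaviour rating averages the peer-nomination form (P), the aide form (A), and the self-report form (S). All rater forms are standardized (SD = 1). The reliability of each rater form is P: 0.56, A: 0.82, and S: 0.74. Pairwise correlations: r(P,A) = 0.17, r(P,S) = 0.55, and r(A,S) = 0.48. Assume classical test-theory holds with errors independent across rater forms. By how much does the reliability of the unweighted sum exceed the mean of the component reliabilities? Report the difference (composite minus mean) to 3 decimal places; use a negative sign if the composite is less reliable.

0.130

Var(sum) = 3 + 2.4 = 5.4; true-score variance = 2.12 + 2.4 = 4.52; composite reliability = 0.8370.
Mean component reliability = 0.7067.
Difference = 0.8370 − 0.7067 = 0.130.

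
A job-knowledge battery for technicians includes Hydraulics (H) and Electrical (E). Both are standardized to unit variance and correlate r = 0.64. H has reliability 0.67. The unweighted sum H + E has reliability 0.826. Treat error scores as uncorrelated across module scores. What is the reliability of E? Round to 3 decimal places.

Var(H+E) = 2 + 2·0.64 = 3.280.
True-score variance = ρ_H + ρ_E + 2·0.64, so 0.826 = (0.67 + ρ_E + 1.28) / 3.280.
ρ_E = 0.826·3.280 − 0.67 − 1.28 = 0.759.

0.759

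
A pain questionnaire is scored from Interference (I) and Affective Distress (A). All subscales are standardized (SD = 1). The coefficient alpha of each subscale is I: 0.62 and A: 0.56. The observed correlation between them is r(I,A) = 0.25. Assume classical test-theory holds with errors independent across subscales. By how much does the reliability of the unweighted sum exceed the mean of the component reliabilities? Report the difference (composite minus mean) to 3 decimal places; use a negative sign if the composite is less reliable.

0.082

Var(sum) = 2 + 0.5 = 2.5; true-score variance = 1.18 + 0.5 = 1.68; composite reliability = 0.6720.
Mean component reliability = 0.5900.
Difference = 0.6720 − 0.5900 = 0.082.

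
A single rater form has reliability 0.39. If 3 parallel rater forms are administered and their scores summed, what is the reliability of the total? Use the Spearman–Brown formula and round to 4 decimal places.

ρ_k = kρ / (1 + (k−1)ρ) = 3·0.39 / (1 + 2·0.39) = 1.170 / 1.780 = 0.6573.

0.6573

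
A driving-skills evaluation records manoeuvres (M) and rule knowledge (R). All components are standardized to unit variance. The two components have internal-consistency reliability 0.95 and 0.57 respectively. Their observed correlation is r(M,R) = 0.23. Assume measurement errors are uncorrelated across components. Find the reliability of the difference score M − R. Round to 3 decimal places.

Var(M−R) = 1 + 1 − 2·0.23 = 2 − 0.46 = 1.54.
Because errors are independent across components, Cov(Tᵢ,Tⱼ) = Cov(Xᵢ,Xⱼ); the off-diagonal part of the true-score variance is the same as above.
True-score variance = [0.95 + 0.57] − 0.46 = 1.52 − 0.46 = 1.06.
Reliability = 1.06 / 1.54 = 0.688.

0.688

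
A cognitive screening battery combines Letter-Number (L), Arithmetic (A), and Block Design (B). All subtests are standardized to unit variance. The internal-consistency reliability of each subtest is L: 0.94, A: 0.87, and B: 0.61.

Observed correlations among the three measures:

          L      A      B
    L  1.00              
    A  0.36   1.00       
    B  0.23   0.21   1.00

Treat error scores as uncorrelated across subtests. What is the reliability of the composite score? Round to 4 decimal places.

Var(L+A+B) = 3 + 2·[0.36 + 0.23 + 0.21] = 3 + 1.6 = 4.6.
Under uncorrelated errors the observed covariances equal the true-score covariances, so only the own-variance terms attenuate.
True-score variance = [0.94 + 0.87 + 0.61] + 1.6 = 2.42 + 1.6 = 4.02.
Reliability = 4.02 / 4.6 = 0.8739.

0.8739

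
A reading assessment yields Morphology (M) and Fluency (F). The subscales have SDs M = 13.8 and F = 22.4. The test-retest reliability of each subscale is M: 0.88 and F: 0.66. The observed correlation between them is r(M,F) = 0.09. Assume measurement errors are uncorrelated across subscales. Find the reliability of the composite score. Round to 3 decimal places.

Var(M+F) = 13.8² + 22.4² + 2·[13.8·22.4·0.09] = 692.2 + 55.6416 = 747.842.
Under uncorrelated errors the observed covariances equal the true-score covariances, so only the own-variance terms attenuate.
True-score variance = [13.8²·0.88 + 22.4²·0.66] + 55.6416 = 498.749 + 55.6416 = 554.39.
Reliability = 554.39 / 747.842 = 0.741.

0.741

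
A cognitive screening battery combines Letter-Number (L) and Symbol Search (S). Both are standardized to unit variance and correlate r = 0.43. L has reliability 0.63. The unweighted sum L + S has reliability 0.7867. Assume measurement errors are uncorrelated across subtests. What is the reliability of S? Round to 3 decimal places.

0.760

Var(L+S) = 2 + 2·0.43 = 2.860.
True-score variance = ρ_L + ρ_S + 2·0.43, so 0.7867 = (0.63 + ρ_S + 0.86) / 2.860.
ρ_S = 0.7867·2.860 − 0.63 − 0.86 = 0.760.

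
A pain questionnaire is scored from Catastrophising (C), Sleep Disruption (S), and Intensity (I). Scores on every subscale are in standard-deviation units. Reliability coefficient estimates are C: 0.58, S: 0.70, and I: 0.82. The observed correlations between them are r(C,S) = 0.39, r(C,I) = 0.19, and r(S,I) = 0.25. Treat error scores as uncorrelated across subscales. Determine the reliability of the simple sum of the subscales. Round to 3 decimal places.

0.807

Var(C+S+I) = 3 + 2·[0.39 + 0.19 + 0.25] = 3 + 1.66 = 4.66.
With uncorrelated errors the cross-covariances are all true-score covariance, so they carry over unchanged; only the diagonal terms shrink to ρᵢσᵢ².
True-score variance = [0.58 + 0.70 + 0.82] + 1.66 = 2.1 + 1.66 = 3.76.
Reliability = 3.76 / 4.66 = 0.807.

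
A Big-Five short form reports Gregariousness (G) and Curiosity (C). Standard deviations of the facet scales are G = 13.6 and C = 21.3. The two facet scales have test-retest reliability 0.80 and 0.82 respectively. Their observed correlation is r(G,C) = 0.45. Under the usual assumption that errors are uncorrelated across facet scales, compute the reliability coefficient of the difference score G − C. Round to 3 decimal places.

Var(G−C) = 13.6² + 21.3² − 2·13.6·21.3·0.45 = 638.65 − 260.712 = 377.938.
With uncorrelated errors the cross-covariances are all true-score covariance, so they carry over unchanged; only the diagonal terms shrink to ρᵢσᵢ².
True-score variance = [13.6²·0.80 + 21.3²·0.82] − 260.712 = 519.994 − 260.712 = 259.282.
Reliability = 259.282 / 377.938 = 0.686.

0.686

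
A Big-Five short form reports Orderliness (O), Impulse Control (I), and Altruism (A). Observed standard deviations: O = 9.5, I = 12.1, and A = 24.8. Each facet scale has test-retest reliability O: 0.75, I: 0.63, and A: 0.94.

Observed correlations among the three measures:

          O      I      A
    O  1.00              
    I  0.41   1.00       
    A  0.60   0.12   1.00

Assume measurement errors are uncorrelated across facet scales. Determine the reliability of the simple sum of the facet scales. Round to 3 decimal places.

0.913

Var(O+I+A) = 9.5² + 12.1² + 24.8² + 2·[9.5·12.1·0.41 + 9.5·24.8·0.60 + 12.1·24.8·0.12] = 851.7 + 448.998 = 1300.7.
With uncorrelated errors the cross-covariances are all true-score covariance, so they carry over unchanged; only the diagonal terms shrink to ρᵢσᵢ².
True-score variance = [9.5²·0.75 + 12.1²·0.63 + 24.8²·0.94] + 448.998 = 738.063 + 448.998 = 1187.06.
Reliability = 1187.06 / 1300.7 = 0.913.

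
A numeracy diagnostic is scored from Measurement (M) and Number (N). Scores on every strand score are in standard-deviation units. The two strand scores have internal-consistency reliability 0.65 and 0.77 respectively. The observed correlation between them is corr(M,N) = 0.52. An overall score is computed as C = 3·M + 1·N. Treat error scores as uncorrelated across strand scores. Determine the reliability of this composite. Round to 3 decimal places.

0.742

Var(C) = 3² + 1 + 2·[3·0.52] = 10 + 3.12 = 13.12.
Because errors are independent across components, Cov(Tᵢ,Tⱼ) = Cov(Xᵢ,Xⱼ); the off-diagonal part of the true-score variance is the same as above.
True-score variance = [3²·0.65 + 0.77] + 3.12 = 6.62 + 3.12 = 9.74.
Reliability = 9.74 / 13.12 = 0.742.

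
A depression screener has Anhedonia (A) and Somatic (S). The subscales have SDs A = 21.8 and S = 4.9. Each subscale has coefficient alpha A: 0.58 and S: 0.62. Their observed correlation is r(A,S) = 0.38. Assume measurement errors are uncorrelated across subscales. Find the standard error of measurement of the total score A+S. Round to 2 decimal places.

14.45

Var(total) = 499.25 + 81.1832 = 580.433.
True-score variance = 290.525 + 81.1832 = 371.709, so reliability = 0.6404.
Error variance = 580.433 − 371.709 = 208.725; SEM = √208.725 = 14.45.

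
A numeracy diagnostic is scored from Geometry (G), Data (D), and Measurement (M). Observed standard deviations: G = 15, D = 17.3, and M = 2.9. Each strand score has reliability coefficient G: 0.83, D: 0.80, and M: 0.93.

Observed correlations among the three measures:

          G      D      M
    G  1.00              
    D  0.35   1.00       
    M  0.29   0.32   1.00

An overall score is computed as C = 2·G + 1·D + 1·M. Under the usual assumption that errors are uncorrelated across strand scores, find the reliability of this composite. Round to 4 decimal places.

0.8709

Var(C) = 2²·15² + 17.3² + 2.9² + 2·[2·15·17.3·0.35 + 2·15·2.9·0.29 + 17.3·2.9·0.32] = 1207.7 + 445.869 = 1653.57.
Under uncorrelated errors the observed covariances equal the true-score covariances, so only the own-variance terms attenuate.
True-score variance = [2²·15²·0.83 + 17.3²·0.80 + 2.9²·0.93] + 445.869 = 994.253 + 445.869 = 1440.12.
Reliability = 1440.12 / 1653.57 = 0.8709.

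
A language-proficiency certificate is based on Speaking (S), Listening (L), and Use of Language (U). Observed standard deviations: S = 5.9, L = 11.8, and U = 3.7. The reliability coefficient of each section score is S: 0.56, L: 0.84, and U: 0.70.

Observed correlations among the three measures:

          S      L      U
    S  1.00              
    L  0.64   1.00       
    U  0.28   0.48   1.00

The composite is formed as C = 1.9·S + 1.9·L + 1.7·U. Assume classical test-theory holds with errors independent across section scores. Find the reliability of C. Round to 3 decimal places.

Var(C) = 1.9²·5.9² + 1.9²·11.8² + 1.7²·3.7² + 2·[3.61·5.9·11.8·0.64 + 3.23·5.9·3.7·0.28 + 3.23·11.8·3.7·0.48] = 667.885 + 496.567 = 1164.45.
With uncorrelated errors the cross-covariances are all true-score covariance, so they carry over unchanged; only the diagonal terms shrink to ρᵢσᵢ².
True-score variance = [1.9²·5.9²·0.56 + 1.9²·11.8²·0.84 + 1.7²·3.7²·0.70] + 496.567 = 520.298 + 496.567 = 1016.87.
Reliability = 1016.87 / 1164.45 = 0.873.

0.873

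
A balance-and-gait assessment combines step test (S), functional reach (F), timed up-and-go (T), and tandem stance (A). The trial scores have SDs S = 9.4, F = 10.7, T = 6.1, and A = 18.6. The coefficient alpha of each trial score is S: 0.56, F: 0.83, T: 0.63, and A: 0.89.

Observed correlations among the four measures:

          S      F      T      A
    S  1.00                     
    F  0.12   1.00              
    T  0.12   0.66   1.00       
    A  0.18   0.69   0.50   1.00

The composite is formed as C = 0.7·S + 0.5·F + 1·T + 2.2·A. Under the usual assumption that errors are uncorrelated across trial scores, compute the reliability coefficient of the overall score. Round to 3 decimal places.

Var(C) = 0.7²·9.4² + 0.5²·10.7² + 6.1² + 2.2²·18.6² + 2·[0.35·9.4·10.7·0.12 + 0.7·9.4·6.1·0.12 + 1.54·9.4·18.6·0.18 + 0.5·10.7·6.1·0.66 + 1.1·10.7·18.6·0.69 + 2.2·6.1·18.6·0.50] = 1783.58 + 709.816 = 2493.39.
Because errors are independent across components, Cov(Tᵢ,Tⱼ) = Cov(Xᵢ,Xⱼ); the off-diagonal part of the true-score variance is the same as above.
True-score variance = [0.7²·9.4²·0.56 + 0.5²·10.7²·0.83 + 6.1²·0.63 + 2.2²·18.6²·0.89] + 709.816 = 1561.7 + 709.816 = 2271.52.
Reliability = 2271.52 / 2493.39 = 0.911.

0.911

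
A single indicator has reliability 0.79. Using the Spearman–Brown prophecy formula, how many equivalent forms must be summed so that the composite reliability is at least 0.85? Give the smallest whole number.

k ≥ ρ*(1−ρ₁)/(ρ₁(1−ρ*)) = 0.85·0.21 / (0.79·0.15) = 1.506.
Smallest integer k = 2.

2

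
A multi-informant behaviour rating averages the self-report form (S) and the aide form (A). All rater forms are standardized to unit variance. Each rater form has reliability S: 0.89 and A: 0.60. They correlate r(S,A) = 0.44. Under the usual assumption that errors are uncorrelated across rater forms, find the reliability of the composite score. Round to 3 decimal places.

0.823

Var(S+A) = 2 + 2·[0.44] = 2 + 0.88 = 2.88.
With uncorrelated errors the cross-covariances are all true-score covariance, so they carry over unchanged; only the diagonal terms shrink to ρᵢσᵢ².
True-score variance = [0.89 + 0.60] + 0.88 = 1.49 + 0.88 = 2.37.
Reliability = 2.37 / 2.88 = 0.823.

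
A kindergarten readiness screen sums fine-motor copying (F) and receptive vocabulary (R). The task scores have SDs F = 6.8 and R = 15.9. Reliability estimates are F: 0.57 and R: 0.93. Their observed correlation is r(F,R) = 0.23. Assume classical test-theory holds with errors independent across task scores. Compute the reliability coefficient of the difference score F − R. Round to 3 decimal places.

Var(F−R) = 6.8² + 15.9² − 2·6.8·15.9·0.23 = 299.05 − 49.7352 = 249.315.
Under uncorrelated errors the observed covariances equal the true-score covariances, so only the own-variance terms attenuate.
True-score variance = [6.8²·0.57 + 15.9²·0.93] − 49.7352 = 261.47 − 49.7352 = 211.735.
Reliability = 211.735 / 249.315 = 0.849.

0.849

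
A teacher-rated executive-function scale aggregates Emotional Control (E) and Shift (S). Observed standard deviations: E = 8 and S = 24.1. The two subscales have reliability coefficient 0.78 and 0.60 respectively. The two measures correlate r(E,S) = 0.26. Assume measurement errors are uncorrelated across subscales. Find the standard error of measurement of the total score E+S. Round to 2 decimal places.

15.70

Var(total) = 644.81 + 100.256 = 745.066.
True-score variance = 398.406 + 100.256 = 498.662, so reliability = 0.6693.
Error variance = 745.066 − 498.662 = 246.404; SEM = √246.404 = 15.70.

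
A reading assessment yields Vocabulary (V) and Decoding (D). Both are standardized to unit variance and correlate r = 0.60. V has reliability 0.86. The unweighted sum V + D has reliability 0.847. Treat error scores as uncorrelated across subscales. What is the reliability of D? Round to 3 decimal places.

0.650

Var(V+D) = 2 + 2·0.60 = 3.200.
True-score variance = ρ_V + ρ_D + 2·0.60, so 0.847 = (0.86 + ρ_D + 1.20) / 3.200.
ρ_D = 0.847·3.200 − 0.86 − 1.20 = 0.650.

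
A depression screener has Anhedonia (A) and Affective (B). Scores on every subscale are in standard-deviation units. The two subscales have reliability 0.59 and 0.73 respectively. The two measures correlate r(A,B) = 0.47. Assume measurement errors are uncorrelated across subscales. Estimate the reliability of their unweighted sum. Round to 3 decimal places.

Var(A+B) = 2 + 2·[0.47] = 2 + 0.94 = 2.94.
With uncorrelated errors the cross-covariances are all true-score covariance, so they carry over unchanged; only the diagonal terms shrink to ρᵢσᵢ².
True-score variance = [0.59 + 0.73] + 0.94 = 1.32 + 0.94 = 2.26.
Reliability = 2.26 / 2.94 = 0.769.

0.769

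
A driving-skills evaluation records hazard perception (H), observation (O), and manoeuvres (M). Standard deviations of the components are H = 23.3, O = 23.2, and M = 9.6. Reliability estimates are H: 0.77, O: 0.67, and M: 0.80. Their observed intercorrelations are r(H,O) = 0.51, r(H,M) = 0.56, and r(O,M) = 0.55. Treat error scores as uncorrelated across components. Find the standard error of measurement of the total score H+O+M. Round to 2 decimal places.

17.91

Var(total) = 1173.29 + 1046.88 = 2220.17.
True-score variance = 852.374 + 1046.88 = 1899.26, so reliability = 0.8555.
Error variance = 2220.17 − 1899.26 = 320.916; SEM = √320.916 = 17.91.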